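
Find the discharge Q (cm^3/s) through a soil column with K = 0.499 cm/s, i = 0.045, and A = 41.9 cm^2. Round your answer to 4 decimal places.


Step 1: Apply Darcy's law: Q = K * i * A
Step 2: Q = 0.499 * 0.045 * 41.9
Step 3: Q = 0.9409 cm^3/s

0.9409


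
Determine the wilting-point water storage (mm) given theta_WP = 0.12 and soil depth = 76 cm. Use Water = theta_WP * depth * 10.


Step 1: Water (mm) = theta_WP * depth * 10
Step 2: Water = 0.12 * 76 * 10
Step 3: Water = 91.2 mm

91.2


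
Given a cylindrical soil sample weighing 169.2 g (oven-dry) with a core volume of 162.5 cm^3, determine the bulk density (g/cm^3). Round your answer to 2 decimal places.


Step 1: Identify the formula: BD = dry mass / volume
Step 2: Substitute values: BD = 169.2 / 162.5
Step 3: BD = 1.04 g/cm^3

1.04


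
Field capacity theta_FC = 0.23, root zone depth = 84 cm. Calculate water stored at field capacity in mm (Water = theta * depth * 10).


Step 1: Water (mm) = theta_FC * depth (cm) * 10
Step 2: Water = 0.23 * 84 * 10
Step 3: Water = 193.2 mm

193.2


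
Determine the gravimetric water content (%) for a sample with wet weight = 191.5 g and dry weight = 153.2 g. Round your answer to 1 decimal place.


Step 1: Water mass = wet - dry = 191.5 - 153.2 = 38.3 g
Step 2: w = 100 * water mass / dry mass
Step 3: w = 100 * 38.3 / 153.2 = 25.0%

25.0


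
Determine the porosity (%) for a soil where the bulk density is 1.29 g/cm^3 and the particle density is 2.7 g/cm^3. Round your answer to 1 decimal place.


Step 1: Formula: n = 100 * (1 - BD / PD)
Step 2: n = 100 * (1 - 1.29 / 2.7)
Step 3: n = 100 * (1 - 0.47778)
Step 4: n = 52.2%

52.2


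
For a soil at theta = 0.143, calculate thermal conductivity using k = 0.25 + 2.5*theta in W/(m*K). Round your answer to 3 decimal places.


Step 1: k = 0.25 + 2.5 * theta
Step 2: k = 0.25 + 2.5 * 0.143
Step 3: k = 0.25 + 0.358
Step 4: k = 0.608 W/(m*K)

0.608


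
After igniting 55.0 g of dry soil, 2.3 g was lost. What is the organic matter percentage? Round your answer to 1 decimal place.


Step 1: OM% = 100 * LOI / sample mass
Step 2: OM = 100 * 2.3 / 55.0
Step 3: OM = 4.2%

4.2


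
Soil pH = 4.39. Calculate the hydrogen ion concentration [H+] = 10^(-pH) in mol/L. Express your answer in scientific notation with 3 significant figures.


Step 1: [H+] = 10^(-pH)
Step 2: [H+] = 10^(-4.39)
Step 3: [H+] = 4.07e-05 mol/L

4.07e-05


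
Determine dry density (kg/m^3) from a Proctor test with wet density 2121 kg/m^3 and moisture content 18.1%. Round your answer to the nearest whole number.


Step 1: Dry density = wet density / (1 + w/100)
Step 2: Dry density = 2121 / (1 + 18.1/100)
Step 3: Dry density = 2121 / 1.181
Step 4: Dry density = 1796 kg/m^3

1796


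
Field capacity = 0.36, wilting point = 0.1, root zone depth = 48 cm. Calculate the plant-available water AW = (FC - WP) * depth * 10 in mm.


Step 1: Available water = (FC - WP) * depth * 10
Step 2: AW = (0.36 - 0.1) * 48 * 10
Step 3: AW = 0.26 * 48 * 10
Step 4: AW = 124.8 mm

124.8


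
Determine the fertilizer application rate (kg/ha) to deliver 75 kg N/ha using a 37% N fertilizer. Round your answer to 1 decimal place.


Step 1: Fertilizer rate = target N / (N content / 100)
Step 2: Rate = 75 / (37 / 100)
Step 3: Rate = 75 / 0.37
Step 4: Rate = 202.7 kg/ha

202.7


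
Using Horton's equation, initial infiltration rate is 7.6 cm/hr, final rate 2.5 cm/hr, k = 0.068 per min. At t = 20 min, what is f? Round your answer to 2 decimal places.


Step 1: f = fc + (f0 - fc) * exp(-k * t)
Step 2: exp(-0.068 * 20) = 0.256661
Step 3: f = 2.5 + (7.6 - 2.5) * 0.256661
Step 4: f = 2.5 + 5.1 * 0.256661
Step 5: f = 3.81 cm/hr

3.81


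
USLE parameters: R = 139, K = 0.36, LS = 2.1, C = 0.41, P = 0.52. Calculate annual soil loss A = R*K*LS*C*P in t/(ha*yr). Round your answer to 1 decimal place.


Step 1: A = R * K * LS * C * P
Step 2: R * K = 139 * 0.36 = 50.04
Step 3: (R*K) * LS = 50.04 * 2.1 = 105.084
Step 4: * C * P = 105.084 * 0.41 * 0.52 = 22.4
Step 5: A = 22.4 t/(ha*yr)

22.4


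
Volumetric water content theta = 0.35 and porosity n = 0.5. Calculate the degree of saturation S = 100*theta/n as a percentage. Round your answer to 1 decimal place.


Step 1: S = 100 * theta_v / n
Step 2: S = 100 * 0.35 / 0.5
Step 3: S = 70.0%

70.0


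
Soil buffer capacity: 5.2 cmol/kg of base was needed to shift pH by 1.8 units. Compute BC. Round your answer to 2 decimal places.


Step 1: BC = change in base / change in pH
Step 2: BC = 5.2 / 1.8
Step 3: BC = 2.89 cmol/(kg*pH unit)

2.89


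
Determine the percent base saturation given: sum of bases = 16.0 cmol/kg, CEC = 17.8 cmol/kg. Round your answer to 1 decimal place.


Step 1: BS = 100 * (sum of bases) / CEC
Step 2: BS = 100 * 16.0 / 17.8
Step 3: BS = 89.9%

89.9


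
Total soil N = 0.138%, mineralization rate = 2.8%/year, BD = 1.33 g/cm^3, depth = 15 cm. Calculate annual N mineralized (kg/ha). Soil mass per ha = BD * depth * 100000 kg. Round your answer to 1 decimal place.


Step 1: Soil mass per ha = BD * depth * 100000 = 1.33 * 15 * 100000 = 1995000 kg
Step 2: Total N pool = soil mass * N%/100 = 1995000 * 0.138/100 = 2753.1 kg/ha
Step 3: N mineralized = N pool * rate%/100 = 2753.1 * 2.8/100 = 77.1 kg/ha/yr

77.1


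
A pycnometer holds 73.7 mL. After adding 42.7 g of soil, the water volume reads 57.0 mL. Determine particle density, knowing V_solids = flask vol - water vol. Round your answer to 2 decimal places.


Step 1: Volume of solids = flask volume - water volume with soil
Step 2: V_solids = 73.7 - 57.0 = 16.7 mL
Step 3: Particle density = mass / V_solids = 42.7 / 16.7 = 2.56 g/cm^3

2.56


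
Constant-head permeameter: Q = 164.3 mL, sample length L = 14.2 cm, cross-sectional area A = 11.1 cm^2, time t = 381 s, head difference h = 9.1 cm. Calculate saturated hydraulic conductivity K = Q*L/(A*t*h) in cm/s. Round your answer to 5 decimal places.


Step 1: K = Q * L / (A * t * h)
Step 2: Numerator = 164.3 * 14.2 = 2333.06
Step 3: Denominator = 11.1 * 381 * 9.1 = 38484.81
Step 4: K = 2333.06 / 38484.81 = 0.06062 cm/s

0.06062


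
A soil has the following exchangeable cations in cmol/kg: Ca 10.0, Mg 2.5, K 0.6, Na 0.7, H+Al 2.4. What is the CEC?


Step 1: CEC = Ca + Mg + K + Na + (H+Al)
Step 2: CEC = 10.0 + 2.5 + 0.6 + 0.7 + 2.4
Step 3: CEC = 16.2 cmol/kg

16.2


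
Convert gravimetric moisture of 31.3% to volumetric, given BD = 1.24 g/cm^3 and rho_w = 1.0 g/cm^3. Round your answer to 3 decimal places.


Step 1: theta = (w / 100) * BD / rho_w
Step 2: theta = (31.3 / 100) * 1.24 / 1.0
Step 3: theta = 0.313 * 1.24
Step 4: theta = 0.388

0.388


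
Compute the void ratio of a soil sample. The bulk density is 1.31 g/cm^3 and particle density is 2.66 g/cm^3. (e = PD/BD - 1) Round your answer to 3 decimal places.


Step 1: e = PD / BD - 1
Step 2: e = 2.66 / 1.31 - 1
Step 3: e = 2.03053 - 1
Step 4: e = 1.031

1.031


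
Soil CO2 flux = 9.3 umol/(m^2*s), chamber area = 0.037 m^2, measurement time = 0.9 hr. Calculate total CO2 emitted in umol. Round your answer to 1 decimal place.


Step 1: Convert time to seconds: 0.9 hr * 3600 = 3240.0 s
Step 2: Total = flux * area * time_s
Step 3: Total = 9.3 * 0.037 * 3240.0
Step 4: Total = 1114.9 umol

1114.9


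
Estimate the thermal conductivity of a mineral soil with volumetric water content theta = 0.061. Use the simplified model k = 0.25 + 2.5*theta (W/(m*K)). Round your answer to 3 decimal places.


Step 1: k = 0.25 + 2.5 * theta
Step 2: k = 0.25 + 2.5 * 0.061
Step 3: k = 0.25 + 0.153
Step 4: k = 0.403 W/(m*K)

0.403


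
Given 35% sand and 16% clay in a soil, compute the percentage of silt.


Step 1: sand + silt + clay = 100%
Step 2: silt = 100 - sand - clay
Step 3: silt = 100 - 35 - 16
Step 4: silt = 49%

49


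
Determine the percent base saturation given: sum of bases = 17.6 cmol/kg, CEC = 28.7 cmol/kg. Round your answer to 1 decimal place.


Step 1: BS = 100 * (sum of bases) / CEC
Step 2: BS = 100 * 17.6 / 28.7
Step 3: BS = 61.3%

61.3


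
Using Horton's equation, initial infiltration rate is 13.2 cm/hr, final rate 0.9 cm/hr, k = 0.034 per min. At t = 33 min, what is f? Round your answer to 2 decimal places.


Step 1: f = fc + (f0 - fc) * exp(-k * t)
Step 2: exp(-0.034 * 33) = 0.325628
Step 3: f = 0.9 + (13.2 - 0.9) * 0.325628
Step 4: f = 0.9 + 12.3 * 0.325628
Step 5: f = 4.91 cm/hr

4.91


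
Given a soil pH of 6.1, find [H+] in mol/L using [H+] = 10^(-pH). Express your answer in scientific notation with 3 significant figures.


Step 1: [H+] = 10^(-pH)
Step 2: [H+] = 10^(-6.1)
Step 3: [H+] = 7.94e-07 mol/L

7.94e-07


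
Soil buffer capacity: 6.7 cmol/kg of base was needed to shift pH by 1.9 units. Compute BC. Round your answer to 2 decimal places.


Step 1: BC = change in base / change in pH
Step 2: BC = 6.7 / 1.9
Step 3: BC = 3.53 cmol/(kg*pH unit)

3.53


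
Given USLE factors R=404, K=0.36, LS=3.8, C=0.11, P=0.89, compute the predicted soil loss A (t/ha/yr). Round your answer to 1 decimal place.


Step 1: A = R * K * LS * C * P
Step 2: R * K = 404 * 0.36 = 145.44
Step 3: (R*K) * LS = 145.44 * 3.8 = 552.672
Step 4: * C * P = 552.672 * 0.11 * 0.89 = 54.1
Step 5: A = 54.1 t/(ha*yr)

54.1


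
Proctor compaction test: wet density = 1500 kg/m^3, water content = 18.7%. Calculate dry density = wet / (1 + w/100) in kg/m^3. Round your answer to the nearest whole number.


Step 1: Dry density = wet density / (1 + w/100)
Step 2: Dry density = 1500 / (1 + 18.7/100)
Step 3: Dry density = 1500 / 1.187
Step 4: Dry density = 1264 kg/m^3

1264


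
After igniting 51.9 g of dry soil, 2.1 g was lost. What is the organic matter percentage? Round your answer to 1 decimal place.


Step 1: OM% = 100 * LOI / sample mass
Step 2: OM = 100 * 2.1 / 51.9
Step 3: OM = 4.0%

4.0


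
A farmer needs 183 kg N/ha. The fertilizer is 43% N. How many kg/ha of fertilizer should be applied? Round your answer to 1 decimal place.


Step 1: Fertilizer rate = target N / (N content / 100)
Step 2: Rate = 183 / (43 / 100)
Step 3: Rate = 183 / 0.43
Step 4: Rate = 425.6 kg/ha

425.6


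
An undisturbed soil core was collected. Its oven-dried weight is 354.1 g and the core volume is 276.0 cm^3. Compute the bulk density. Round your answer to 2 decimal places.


Step 1: Identify the formula: BD = dry mass / volume
Step 2: Substitute values: BD = 354.1 / 276.0
Step 3: BD = 1.28 g/cm^3

1.28


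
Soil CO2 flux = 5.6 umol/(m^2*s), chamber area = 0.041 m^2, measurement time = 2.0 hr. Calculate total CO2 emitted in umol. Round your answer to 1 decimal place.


Step 1: Convert time to seconds: 2.0 hr * 3600 = 7200.0 s
Step 2: Total = flux * area * time_s
Step 3: Total = 5.6 * 0.041 * 7200.0
Step 4: Total = 1653.1 umol

1653.1


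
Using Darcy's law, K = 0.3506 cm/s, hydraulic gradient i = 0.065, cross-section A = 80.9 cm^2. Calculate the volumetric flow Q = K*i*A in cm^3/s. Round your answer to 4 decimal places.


Step 1: Apply Darcy's law: Q = K * i * A
Step 2: Q = 0.3506 * 0.065 * 80.9
Step 3: Q = 1.8436 cm^3/s

1.8436


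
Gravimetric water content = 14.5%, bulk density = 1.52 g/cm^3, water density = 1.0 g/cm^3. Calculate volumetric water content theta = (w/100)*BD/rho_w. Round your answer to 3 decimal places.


Step 1: theta = (w / 100) * BD / rho_w
Step 2: theta = (14.5 / 100) * 1.52 / 1.0
Step 3: theta = 0.145 * 1.52
Step 4: theta = 0.22

0.22


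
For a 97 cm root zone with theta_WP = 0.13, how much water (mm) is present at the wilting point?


Step 1: Water (mm) = theta_WP * depth * 10
Step 2: Water = 0.13 * 97 * 10
Step 3: Water = 126.1 mm

126.1


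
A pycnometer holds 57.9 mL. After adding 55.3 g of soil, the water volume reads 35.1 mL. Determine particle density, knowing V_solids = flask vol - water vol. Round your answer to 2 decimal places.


Step 1: Volume of solids = flask volume - water volume with soil
Step 2: V_solids = 57.9 - 35.1 = 22.8 mL
Step 3: Particle density = mass / V_solids = 55.3 / 22.8 = 2.43 g/cm^3

2.43


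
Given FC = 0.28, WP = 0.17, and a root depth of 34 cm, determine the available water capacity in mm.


Step 1: Available water = (FC - WP) * depth * 10
Step 2: AW = (0.28 - 0.17) * 34 * 10
Step 3: AW = 0.11 * 34 * 10
Step 4: AW = 37.4 mm

37.4


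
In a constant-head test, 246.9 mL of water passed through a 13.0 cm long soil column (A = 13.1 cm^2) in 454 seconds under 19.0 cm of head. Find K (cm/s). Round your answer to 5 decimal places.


Step 1: K = Q * L / (A * t * h)
Step 2: Numerator = 246.9 * 13.0 = 3209.7
Step 3: Denominator = 13.1 * 454 * 19.0 = 113000.6
Step 4: K = 3209.7 / 113000.6 = 0.0284 cm/s

0.0284


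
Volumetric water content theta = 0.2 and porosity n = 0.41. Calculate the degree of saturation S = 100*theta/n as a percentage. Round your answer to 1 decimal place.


Step 1: S = 100 * theta_v / n
Step 2: S = 100 * 0.2 / 0.41
Step 3: S = 48.8%

48.8


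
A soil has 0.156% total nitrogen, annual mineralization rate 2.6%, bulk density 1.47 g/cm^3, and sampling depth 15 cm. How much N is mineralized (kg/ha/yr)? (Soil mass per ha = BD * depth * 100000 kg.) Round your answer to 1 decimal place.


Step 1: Soil mass per ha = BD * depth * 100000 = 1.47 * 15 * 100000 = 2205000 kg
Step 2: Total N pool = soil mass * N%/100 = 2205000 * 0.156/100 = 3439.8 kg/ha
Step 3: N mineralized = N pool * rate%/100 = 3439.8 * 2.6/100 = 89.4 kg/ha/yr

89.4


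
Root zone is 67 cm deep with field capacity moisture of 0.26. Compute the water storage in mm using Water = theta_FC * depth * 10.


Step 1: Water (mm) = theta_FC * depth (cm) * 10
Step 2: Water = 0.26 * 67 * 10
Step 3: Water = 174.2 mm

174.2


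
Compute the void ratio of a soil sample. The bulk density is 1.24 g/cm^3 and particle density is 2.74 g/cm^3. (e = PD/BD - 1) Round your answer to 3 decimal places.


Step 1: e = PD / BD - 1
Step 2: e = 2.74 / 1.24 - 1
Step 3: e = 2.20968 - 1
Step 4: e = 1.21

1.21


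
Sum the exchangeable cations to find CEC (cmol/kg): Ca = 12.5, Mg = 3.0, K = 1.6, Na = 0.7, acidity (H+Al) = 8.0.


Step 1: CEC = Ca + Mg + K + Na + (H+Al)
Step 2: CEC = 12.5 + 3.0 + 1.6 + 0.7 + 8.0
Step 3: CEC = 25.8 cmol/kg

25.8


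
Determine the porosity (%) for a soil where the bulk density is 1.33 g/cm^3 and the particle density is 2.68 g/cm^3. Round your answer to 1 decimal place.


Step 1: Formula: n = 100 * (1 - BD / PD)
Step 2: n = 100 * (1 - 1.33 / 2.68)
Step 3: n = 100 * (1 - 0.49627)
Step 4: n = 50.4%

50.4


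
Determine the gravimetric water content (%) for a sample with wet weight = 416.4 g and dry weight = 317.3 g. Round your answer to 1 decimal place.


Step 1: Water mass = wet - dry = 416.4 - 317.3 = 99.1 g
Step 2: w = 100 * water mass / dry mass
Step 3: w = 100 * 99.1 / 317.3 = 31.2%

31.2


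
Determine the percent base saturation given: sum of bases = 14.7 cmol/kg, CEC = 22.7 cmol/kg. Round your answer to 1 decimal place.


Step 1: BS = 100 * (sum of bases) / CEC
Step 2: BS = 100 * 14.7 / 22.7
Step 3: BS = 64.8%

64.8


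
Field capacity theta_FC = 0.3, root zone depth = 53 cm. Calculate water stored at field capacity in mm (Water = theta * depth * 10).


Step 1: Water (mm) = theta_FC * depth (cm) * 10
Step 2: Water = 0.3 * 53 * 10
Step 3: Water = 159.0 mm

159.0


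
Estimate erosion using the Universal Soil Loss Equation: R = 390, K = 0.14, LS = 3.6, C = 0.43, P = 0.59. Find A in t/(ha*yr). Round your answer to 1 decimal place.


Step 1: A = R * K * LS * C * P
Step 2: R * K = 390 * 0.14 = 54.6
Step 3: (R*K) * LS = 54.6 * 3.6 = 196.56
Step 4: * C * P = 196.56 * 0.43 * 0.59 = 49.9
Step 5: A = 49.9 t/(ha*yr)

49.9


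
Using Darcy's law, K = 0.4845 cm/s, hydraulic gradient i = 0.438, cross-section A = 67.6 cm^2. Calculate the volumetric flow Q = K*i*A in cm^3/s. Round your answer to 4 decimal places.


Step 1: Apply Darcy's law: Q = K * i * A
Step 2: Q = 0.4845 * 0.438 * 67.6
Step 3: Q = 14.3455 cm^3/s

14.3455


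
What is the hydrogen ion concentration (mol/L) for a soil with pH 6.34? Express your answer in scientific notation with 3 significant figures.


Step 1: [H+] = 10^(-pH)
Step 2: [H+] = 10^(-6.34)
Step 3: [H+] = 4.57e-07 mol/L

4.57e-07


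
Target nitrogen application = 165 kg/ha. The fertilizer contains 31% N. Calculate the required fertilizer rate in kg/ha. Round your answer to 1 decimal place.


Step 1: Fertilizer rate = target N / (N content / 100)
Step 2: Rate = 165 / (31 / 100)
Step 3: Rate = 165 / 0.31
Step 4: Rate = 532.3 kg/ha

532.3


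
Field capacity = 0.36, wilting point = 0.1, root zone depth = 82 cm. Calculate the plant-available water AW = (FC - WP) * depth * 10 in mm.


Step 1: Available water = (FC - WP) * depth * 10
Step 2: AW = (0.36 - 0.1) * 82 * 10
Step 3: AW = 0.26 * 82 * 10
Step 4: AW = 213.2 mm

213.2


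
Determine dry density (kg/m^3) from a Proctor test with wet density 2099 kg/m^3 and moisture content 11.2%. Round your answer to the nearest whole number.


Step 1: Dry density = wet density / (1 + w/100)
Step 2: Dry density = 2099 / (1 + 11.2/100)
Step 3: Dry density = 2099 / 1.112
Step 4: Dry density = 1888 kg/m^3

1888


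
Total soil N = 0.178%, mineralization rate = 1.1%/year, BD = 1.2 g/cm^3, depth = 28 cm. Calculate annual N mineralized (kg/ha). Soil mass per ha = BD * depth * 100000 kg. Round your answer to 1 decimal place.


Step 1: Soil mass per ha = BD * depth * 100000 = 1.2 * 28 * 100000 = 3360000 kg
Step 2: Total N pool = soil mass * N%/100 = 3360000 * 0.178/100 = 5980.8 kg/ha
Step 3: N mineralized = N pool * rate%/100 = 5980.8 * 1.1/100 = 65.8 kg/ha/yr

65.8


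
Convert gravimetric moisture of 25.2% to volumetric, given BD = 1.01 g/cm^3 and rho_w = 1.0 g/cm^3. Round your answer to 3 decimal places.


Step 1: theta = (w / 100) * BD / rho_w
Step 2: theta = (25.2 / 100) * 1.01 / 1.0
Step 3: theta = 0.252 * 1.01
Step 4: theta = 0.255

0.255


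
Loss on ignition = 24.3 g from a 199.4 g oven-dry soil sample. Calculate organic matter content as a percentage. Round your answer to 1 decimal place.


Step 1: OM% = 100 * LOI / sample mass
Step 2: OM = 100 * 24.3 / 199.4
Step 3: OM = 12.2%

12.2


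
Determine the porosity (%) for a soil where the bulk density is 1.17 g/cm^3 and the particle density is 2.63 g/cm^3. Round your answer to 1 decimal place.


Step 1: Formula: n = 100 * (1 - BD / PD)
Step 2: n = 100 * (1 - 1.17 / 2.63)
Step 3: n = 100 * (1 - 0.44487)
Step 4: n = 55.5%

55.5


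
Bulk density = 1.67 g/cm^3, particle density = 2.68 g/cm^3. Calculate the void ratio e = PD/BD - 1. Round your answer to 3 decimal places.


Step 1: e = PD / BD - 1
Step 2: e = 2.68 / 1.67 - 1
Step 3: e = 1.60479 - 1
Step 4: e = 0.605

0.605


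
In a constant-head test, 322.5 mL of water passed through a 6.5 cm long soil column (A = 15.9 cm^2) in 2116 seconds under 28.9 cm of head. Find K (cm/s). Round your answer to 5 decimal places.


Step 1: K = Q * L / (A * t * h)
Step 2: Numerator = 322.5 * 6.5 = 2096.25
Step 3: Denominator = 15.9 * 2116 * 28.9 = 972323.16
Step 4: K = 2096.25 / 972323.16 = 0.00216 cm/s

0.00216


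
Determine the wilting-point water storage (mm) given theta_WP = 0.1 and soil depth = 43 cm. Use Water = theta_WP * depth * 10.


Step 1: Water (mm) = theta_WP * depth * 10
Step 2: Water = 0.1 * 43 * 10
Step 3: Water = 43.0 mm

43.0


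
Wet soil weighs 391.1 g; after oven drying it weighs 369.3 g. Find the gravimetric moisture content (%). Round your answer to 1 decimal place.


Step 1: Water mass = wet - dry = 391.1 - 369.3 = 21.8 g
Step 2: w = 100 * water mass / dry mass
Step 3: w = 100 * 21.8 / 369.3 = 5.9%

5.9


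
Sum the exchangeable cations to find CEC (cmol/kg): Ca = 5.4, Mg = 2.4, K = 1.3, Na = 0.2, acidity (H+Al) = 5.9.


Step 1: CEC = Ca + Mg + K + Na + (H+Al)
Step 2: CEC = 5.4 + 2.4 + 1.3 + 0.2 + 5.9
Step 3: CEC = 15.2 cmol/kg

15.2


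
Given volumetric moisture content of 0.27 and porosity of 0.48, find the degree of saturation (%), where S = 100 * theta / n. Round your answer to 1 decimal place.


Step 1: S = 100 * theta_v / n
Step 2: S = 100 * 0.27 / 0.48
Step 3: S = 56.3%

56.3


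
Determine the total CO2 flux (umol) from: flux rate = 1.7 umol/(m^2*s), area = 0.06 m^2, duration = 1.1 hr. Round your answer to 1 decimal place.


Step 1: Convert time to seconds: 1.1 hr * 3600 = 3960.0 s
Step 2: Total = flux * area * time_s
Step 3: Total = 1.7 * 0.06 * 3960.0
Step 4: Total = 403.9 umol

403.9


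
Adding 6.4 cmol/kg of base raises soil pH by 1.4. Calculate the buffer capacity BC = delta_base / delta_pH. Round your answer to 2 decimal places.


Step 1: BC = change in base / change in pH
Step 2: BC = 6.4 / 1.4
Step 3: BC = 4.57 cmol/(kg*pH unit)

4.57


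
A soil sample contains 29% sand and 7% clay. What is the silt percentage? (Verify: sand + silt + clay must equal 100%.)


Step 1: sand + silt + clay = 100%
Step 2: silt = 100 - sand - clay
Step 3: silt = 100 - 29 - 7
Step 4: silt = 64%

64


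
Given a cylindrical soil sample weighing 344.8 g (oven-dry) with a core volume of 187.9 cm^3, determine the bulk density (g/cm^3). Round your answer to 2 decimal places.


Step 1: Identify the formula: BD = dry mass / volume
Step 2: Substitute values: BD = 344.8 / 187.9
Step 3: BD = 1.84 g/cm^3

1.84


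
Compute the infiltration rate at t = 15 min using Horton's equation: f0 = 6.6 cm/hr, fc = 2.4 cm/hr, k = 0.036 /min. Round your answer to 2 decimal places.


Step 1: f = fc + (f0 - fc) * exp(-k * t)
Step 2: exp(-0.036 * 15) = 0.582748
Step 3: f = 2.4 + (6.6 - 2.4) * 0.582748
Step 4: f = 2.4 + 4.2 * 0.582748
Step 5: f = 4.85 cm/hr

4.85


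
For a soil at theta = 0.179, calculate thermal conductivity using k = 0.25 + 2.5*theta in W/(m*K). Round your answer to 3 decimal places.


Step 1: k = 0.25 + 2.5 * theta
Step 2: k = 0.25 + 2.5 * 0.179
Step 3: k = 0.25 + 0.448
Step 4: k = 0.698 W/(m*K)

0.698


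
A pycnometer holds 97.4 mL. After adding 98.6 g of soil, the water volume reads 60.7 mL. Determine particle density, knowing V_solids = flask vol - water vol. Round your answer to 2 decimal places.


Step 1: Volume of solids = flask volume - water volume with soil
Step 2: V_solids = 97.4 - 60.7 = 36.7 mL
Step 3: Particle density = mass / V_solids = 98.6 / 36.7 = 2.69 g/cm^3

2.69


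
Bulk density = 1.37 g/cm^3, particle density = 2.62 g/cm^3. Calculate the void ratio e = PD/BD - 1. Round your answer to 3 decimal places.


Step 1: e = PD / BD - 1
Step 2: e = 2.62 / 1.37 - 1
Step 3: e = 1.91241 - 1
Step 4: e = 0.912

0.912


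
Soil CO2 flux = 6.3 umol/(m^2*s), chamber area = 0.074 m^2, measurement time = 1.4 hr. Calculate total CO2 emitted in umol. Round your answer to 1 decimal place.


Step 1: Convert time to seconds: 1.4 hr * 3600 = 5040.0 s
Step 2: Total = flux * area * time_s
Step 3: Total = 6.3 * 0.074 * 5040.0
Step 4: Total = 2349.6 umol

2349.6


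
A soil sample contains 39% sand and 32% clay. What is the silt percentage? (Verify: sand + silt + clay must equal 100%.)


Step 1: sand + silt + clay = 100%
Step 2: silt = 100 - sand - clay
Step 3: silt = 100 - 39 - 32
Step 4: silt = 29%

29


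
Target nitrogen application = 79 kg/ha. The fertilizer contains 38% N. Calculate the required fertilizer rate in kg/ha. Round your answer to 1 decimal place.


Step 1: Fertilizer rate = target N / (N content / 100)
Step 2: Rate = 79 / (38 / 100)
Step 3: Rate = 79 / 0.38
Step 4: Rate = 207.9 kg/ha

207.9


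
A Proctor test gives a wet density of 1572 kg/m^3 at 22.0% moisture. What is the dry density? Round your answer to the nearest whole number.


Step 1: Dry density = wet density / (1 + w/100)
Step 2: Dry density = 1572 / (1 + 22.0/100)
Step 3: Dry density = 1572 / 1.22
Step 4: Dry density = 1289 kg/m^3

1289


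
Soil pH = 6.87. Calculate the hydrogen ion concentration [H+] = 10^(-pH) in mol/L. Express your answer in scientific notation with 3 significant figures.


Step 1: [H+] = 10^(-pH)
Step 2: [H+] = 10^(-6.87)
Step 3: [H+] = 1.35e-07 mol/L

1.35e-07


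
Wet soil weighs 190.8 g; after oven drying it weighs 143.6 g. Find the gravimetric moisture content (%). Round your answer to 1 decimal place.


Step 1: Water mass = wet - dry = 190.8 - 143.6 = 47.2 g
Step 2: w = 100 * water mass / dry mass
Step 3: w = 100 * 47.2 / 143.6 = 32.9%

32.9


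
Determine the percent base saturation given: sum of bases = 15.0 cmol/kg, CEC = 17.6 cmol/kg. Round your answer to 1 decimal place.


Step 1: BS = 100 * (sum of bases) / CEC
Step 2: BS = 100 * 15.0 / 17.6
Step 3: BS = 85.2%

85.2


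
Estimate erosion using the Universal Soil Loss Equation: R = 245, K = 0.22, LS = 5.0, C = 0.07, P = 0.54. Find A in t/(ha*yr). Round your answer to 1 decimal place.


Step 1: A = R * K * LS * C * P
Step 2: R * K = 245 * 0.22 = 53.9
Step 3: (R*K) * LS = 53.9 * 5.0 = 269.5
Step 4: * C * P = 269.5 * 0.07 * 0.54 = 10.2
Step 5: A = 10.2 t/(ha*yr)

10.2


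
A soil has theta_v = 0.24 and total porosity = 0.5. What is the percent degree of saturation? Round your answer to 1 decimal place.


Step 1: S = 100 * theta_v / n
Step 2: S = 100 * 0.24 / 0.5
Step 3: S = 48.0%

48.0


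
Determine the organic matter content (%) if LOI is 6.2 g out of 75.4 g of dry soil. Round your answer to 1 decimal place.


Step 1: OM% = 100 * LOI / sample mass
Step 2: OM = 100 * 6.2 / 75.4
Step 3: OM = 8.2%

8.2


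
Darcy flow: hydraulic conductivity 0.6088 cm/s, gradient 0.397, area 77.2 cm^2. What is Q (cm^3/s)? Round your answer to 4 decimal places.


Step 1: Apply Darcy's law: Q = K * i * A
Step 2: Q = 0.6088 * 0.397 * 77.2
Step 3: Q = 18.6587 cm^3/s

18.6587


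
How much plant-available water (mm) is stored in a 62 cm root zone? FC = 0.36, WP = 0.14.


Step 1: Available water = (FC - WP) * depth * 10
Step 2: AW = (0.36 - 0.14) * 62 * 10
Step 3: AW = 0.22 * 62 * 10
Step 4: AW = 136.4 mm

136.4


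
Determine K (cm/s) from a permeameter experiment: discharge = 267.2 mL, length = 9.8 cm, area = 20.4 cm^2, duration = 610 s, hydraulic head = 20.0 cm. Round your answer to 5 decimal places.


Step 1: K = Q * L / (A * t * h)
Step 2: Numerator = 267.2 * 9.8 = 2618.56
Step 3: Denominator = 20.4 * 610 * 20.0 = 248880.0
Step 4: K = 2618.56 / 248880.0 = 0.01052 cm/s

0.01052


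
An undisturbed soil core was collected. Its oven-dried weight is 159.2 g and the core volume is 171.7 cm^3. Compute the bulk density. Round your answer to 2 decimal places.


Step 1: Identify the formula: BD = dry mass / volume
Step 2: Substitute values: BD = 159.2 / 171.7
Step 3: BD = 0.93 g/cm^3

0.93


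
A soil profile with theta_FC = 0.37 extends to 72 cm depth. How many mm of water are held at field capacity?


Step 1: Water (mm) = theta_FC * depth (cm) * 10
Step 2: Water = 0.37 * 72 * 10
Step 3: Water = 266.4 mm

266.4


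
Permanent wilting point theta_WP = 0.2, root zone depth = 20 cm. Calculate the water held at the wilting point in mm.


Step 1: Water (mm) = theta_WP * depth * 10
Step 2: Water = 0.2 * 20 * 10
Step 3: Water = 40.0 mm

40.0


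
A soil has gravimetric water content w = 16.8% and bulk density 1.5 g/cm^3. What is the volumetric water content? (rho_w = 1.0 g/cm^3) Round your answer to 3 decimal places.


Step 1: theta = (w / 100) * BD / rho_w
Step 2: theta = (16.8 / 100) * 1.5 / 1.0
Step 3: theta = 0.168 * 1.5
Step 4: theta = 0.252

0.252


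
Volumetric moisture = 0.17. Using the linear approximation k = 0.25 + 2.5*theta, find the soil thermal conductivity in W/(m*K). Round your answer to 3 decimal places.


Step 1: k = 0.25 + 2.5 * theta
Step 2: k = 0.25 + 2.5 * 0.17
Step 3: k = 0.25 + 0.425
Step 4: k = 0.675 W/(m*K)

0.675


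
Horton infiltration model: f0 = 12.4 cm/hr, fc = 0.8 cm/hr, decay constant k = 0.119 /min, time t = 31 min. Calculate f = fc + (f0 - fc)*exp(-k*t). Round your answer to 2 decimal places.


Step 1: f = fc + (f0 - fc) * exp(-k * t)
Step 2: exp(-0.119 * 31) = 0.024997
Step 3: f = 0.8 + (12.4 - 0.8) * 0.024997
Step 4: f = 0.8 + 11.6 * 0.024997
Step 5: f = 1.09 cm/hr

1.09


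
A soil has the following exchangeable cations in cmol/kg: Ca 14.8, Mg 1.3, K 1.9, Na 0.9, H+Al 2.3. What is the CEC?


Step 1: CEC = Ca + Mg + K + Na + (H+Al)
Step 2: CEC = 14.8 + 1.3 + 1.9 + 0.9 + 2.3
Step 3: CEC = 21.2 cmol/kg

21.2


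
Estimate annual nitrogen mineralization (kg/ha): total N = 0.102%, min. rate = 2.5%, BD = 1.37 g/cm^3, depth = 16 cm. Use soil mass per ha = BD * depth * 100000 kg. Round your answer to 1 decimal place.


Step 1: Soil mass per ha = BD * depth * 100000 = 1.37 * 16 * 100000 = 2192000 kg
Step 2: Total N pool = soil mass * N%/100 = 2192000 * 0.102/100 = 2235.84 kg/ha
Step 3: N mineralized = N pool * rate%/100 = 2235.84 * 2.5/100 = 55.9 kg/ha/yr

55.9


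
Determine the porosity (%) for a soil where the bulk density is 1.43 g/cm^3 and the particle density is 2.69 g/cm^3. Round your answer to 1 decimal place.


Step 1: Formula: n = 100 * (1 - BD / PD)
Step 2: n = 100 * (1 - 1.43 / 2.69)
Step 3: n = 100 * (1 - 0.5316)
Step 4: n = 46.8%

46.8


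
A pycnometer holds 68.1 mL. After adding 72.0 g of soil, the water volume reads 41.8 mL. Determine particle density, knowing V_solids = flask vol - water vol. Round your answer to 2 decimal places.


Step 1: Volume of solids = flask volume - water volume with soil
Step 2: V_solids = 68.1 - 41.8 = 26.3 mL
Step 3: Particle density = mass / V_solids = 72.0 / 26.3 = 2.74 g/cm^3

2.74


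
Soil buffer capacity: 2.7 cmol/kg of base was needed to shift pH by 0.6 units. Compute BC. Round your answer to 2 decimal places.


Step 1: BC = change in base / change in pH
Step 2: BC = 2.7 / 0.6
Step 3: BC = 4.5 cmol/(kg*pH unit)

4.5


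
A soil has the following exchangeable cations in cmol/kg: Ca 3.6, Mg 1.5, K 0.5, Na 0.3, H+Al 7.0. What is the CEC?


Step 1: CEC = Ca + Mg + K + Na + (H+Al)
Step 2: CEC = 3.6 + 1.5 + 0.5 + 0.3 + 7.0
Step 3: CEC = 12.9 cmol/kg

12.9


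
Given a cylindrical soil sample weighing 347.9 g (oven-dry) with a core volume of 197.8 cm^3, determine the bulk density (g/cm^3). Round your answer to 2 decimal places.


Step 1: Identify the formula: BD = dry mass / volume
Step 2: Substitute values: BD = 347.9 / 197.8
Step 3: BD = 1.76 g/cm^3

1.76


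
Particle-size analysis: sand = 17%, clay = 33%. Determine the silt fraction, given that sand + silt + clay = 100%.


Step 1: sand + silt + clay = 100%
Step 2: silt = 100 - sand - clay
Step 3: silt = 100 - 17 - 33
Step 4: silt = 50%

50


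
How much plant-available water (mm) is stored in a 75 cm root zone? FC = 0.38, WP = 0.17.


Step 1: Available water = (FC - WP) * depth * 10
Step 2: AW = (0.38 - 0.17) * 75 * 10
Step 3: AW = 0.21 * 75 * 10
Step 4: AW = 157.5 mm

157.5


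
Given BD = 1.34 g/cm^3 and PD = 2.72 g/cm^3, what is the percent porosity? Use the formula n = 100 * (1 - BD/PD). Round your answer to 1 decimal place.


Step 1: Formula: n = 100 * (1 - BD / PD)
Step 2: n = 100 * (1 - 1.34 / 2.72)
Step 3: n = 100 * (1 - 0.49265)
Step 4: n = 50.7%

50.7


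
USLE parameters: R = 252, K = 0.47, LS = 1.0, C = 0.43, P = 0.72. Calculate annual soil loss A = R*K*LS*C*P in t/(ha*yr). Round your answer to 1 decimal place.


Step 1: A = R * K * LS * C * P
Step 2: R * K = 252 * 0.47 = 118.44
Step 3: (R*K) * LS = 118.44 * 1.0 = 118.44
Step 4: * C * P = 118.44 * 0.43 * 0.72 = 36.7
Step 5: A = 36.7 t/(ha*yr)

36.7


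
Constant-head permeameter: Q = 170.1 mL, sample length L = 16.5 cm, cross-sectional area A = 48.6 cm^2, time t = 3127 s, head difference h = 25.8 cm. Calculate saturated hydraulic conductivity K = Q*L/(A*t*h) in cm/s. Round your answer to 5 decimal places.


Step 1: K = Q * L / (A * t * h)
Step 2: Numerator = 170.1 * 16.5 = 2806.65
Step 3: Denominator = 48.6 * 3127 * 25.8 = 3920882.76
Step 4: K = 2806.65 / 3920882.76 = 0.00072 cm/s

0.00072


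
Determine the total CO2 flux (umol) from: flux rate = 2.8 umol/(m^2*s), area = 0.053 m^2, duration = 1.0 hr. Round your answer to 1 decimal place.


Step 1: Convert time to seconds: 1.0 hr * 3600 = 3600.0 s
Step 2: Total = flux * area * time_s
Step 3: Total = 2.8 * 0.053 * 3600.0
Step 4: Total = 534.2 umol

534.2


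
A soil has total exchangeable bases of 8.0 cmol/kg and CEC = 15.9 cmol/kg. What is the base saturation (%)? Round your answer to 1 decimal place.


Step 1: BS = 100 * (sum of bases) / CEC
Step 2: BS = 100 * 8.0 / 15.9
Step 3: BS = 50.3%

50.3


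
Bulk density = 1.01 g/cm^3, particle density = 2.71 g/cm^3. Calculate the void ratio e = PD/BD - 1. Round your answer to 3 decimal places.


Step 1: e = PD / BD - 1
Step 2: e = 2.71 / 1.01 - 1
Step 3: e = 2.68317 - 1
Step 4: e = 1.683

1.683


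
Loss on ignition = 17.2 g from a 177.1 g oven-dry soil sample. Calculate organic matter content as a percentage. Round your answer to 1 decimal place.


Step 1: OM% = 100 * LOI / sample mass
Step 2: OM = 100 * 17.2 / 177.1
Step 3: OM = 9.7%

9.7


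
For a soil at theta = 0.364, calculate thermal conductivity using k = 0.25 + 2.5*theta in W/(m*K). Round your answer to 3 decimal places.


Step 1: k = 0.25 + 2.5 * theta
Step 2: k = 0.25 + 2.5 * 0.364
Step 3: k = 0.25 + 0.91
Step 4: k = 1.16 W/(m*K)

1.16


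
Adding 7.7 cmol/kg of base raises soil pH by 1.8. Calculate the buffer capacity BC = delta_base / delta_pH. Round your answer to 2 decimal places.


Step 1: BC = change in base / change in pH
Step 2: BC = 7.7 / 1.8
Step 3: BC = 4.28 cmol/(kg*pH unit)

4.28


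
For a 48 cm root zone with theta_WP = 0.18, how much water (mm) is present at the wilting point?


Step 1: Water (mm) = theta_WP * depth * 10
Step 2: Water = 0.18 * 48 * 10
Step 3: Water = 86.4 mm

86.4


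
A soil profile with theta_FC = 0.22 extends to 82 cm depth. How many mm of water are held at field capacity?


Step 1: Water (mm) = theta_FC * depth (cm) * 10
Step 2: Water = 0.22 * 82 * 10
Step 3: Water = 180.4 mm

180.4


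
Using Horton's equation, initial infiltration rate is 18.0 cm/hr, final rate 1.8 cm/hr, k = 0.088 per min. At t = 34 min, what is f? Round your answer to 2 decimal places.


Step 1: f = fc + (f0 - fc) * exp(-k * t)
Step 2: exp(-0.088 * 34) = 0.050187
Step 3: f = 1.8 + (18.0 - 1.8) * 0.050187
Step 4: f = 1.8 + 16.2 * 0.050187
Step 5: f = 2.61 cm/hr

2.61


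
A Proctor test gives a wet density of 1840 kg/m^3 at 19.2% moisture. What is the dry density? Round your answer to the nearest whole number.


Step 1: Dry density = wet density / (1 + w/100)
Step 2: Dry density = 1840 / (1 + 19.2/100)
Step 3: Dry density = 1840 / 1.192
Step 4: Dry density = 1544 kg/m^3

1544


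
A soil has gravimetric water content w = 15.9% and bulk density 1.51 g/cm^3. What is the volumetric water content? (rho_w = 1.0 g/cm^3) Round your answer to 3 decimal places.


Step 1: theta = (w / 100) * BD / rho_w
Step 2: theta = (15.9 / 100) * 1.51 / 1.0
Step 3: theta = 0.159 * 1.51
Step 4: theta = 0.24

0.24


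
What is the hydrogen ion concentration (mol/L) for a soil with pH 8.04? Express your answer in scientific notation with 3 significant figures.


Step 1: [H+] = 10^(-pH)
Step 2: [H+] = 10^(-8.04)
Step 3: [H+] = 9.12e-09 mol/L

9.12e-09


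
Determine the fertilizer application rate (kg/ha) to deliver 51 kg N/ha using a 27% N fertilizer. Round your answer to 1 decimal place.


Step 1: Fertilizer rate = target N / (N content / 100)
Step 2: Rate = 51 / (27 / 100)
Step 3: Rate = 51 / 0.27
Step 4: Rate = 188.9 kg/ha

188.9


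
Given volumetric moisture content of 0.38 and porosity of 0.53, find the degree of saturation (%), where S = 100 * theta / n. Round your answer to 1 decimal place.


Step 1: S = 100 * theta_v / n
Step 2: S = 100 * 0.38 / 0.53
Step 3: S = 71.7%

71.7


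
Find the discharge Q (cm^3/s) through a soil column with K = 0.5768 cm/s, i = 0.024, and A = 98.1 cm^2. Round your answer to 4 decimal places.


Step 1: Apply Darcy's law: Q = K * i * A
Step 2: Q = 0.5768 * 0.024 * 98.1
Step 3: Q = 1.358 cm^3/s

1.358


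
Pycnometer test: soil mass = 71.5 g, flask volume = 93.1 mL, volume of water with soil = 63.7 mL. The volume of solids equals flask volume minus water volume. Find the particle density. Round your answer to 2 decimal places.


Step 1: Volume of solids = flask volume - water volume with soil
Step 2: V_solids = 93.1 - 63.7 = 29.4 mL
Step 3: Particle density = mass / V_solids = 71.5 / 29.4 = 2.43 g/cm^3

2.43


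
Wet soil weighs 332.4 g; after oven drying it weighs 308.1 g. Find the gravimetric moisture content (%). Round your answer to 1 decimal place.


Step 1: Water mass = wet - dry = 332.4 - 308.1 = 24.3 g
Step 2: w = 100 * water mass / dry mass
Step 3: w = 100 * 24.3 / 308.1 = 7.9%

7.9


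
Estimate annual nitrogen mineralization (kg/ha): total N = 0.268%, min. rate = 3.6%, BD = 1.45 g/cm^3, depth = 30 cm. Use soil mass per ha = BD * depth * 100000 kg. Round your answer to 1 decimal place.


Step 1: Soil mass per ha = BD * depth * 100000 = 1.45 * 30 * 100000 = 4350000 kg
Step 2: Total N pool = soil mass * N%/100 = 4350000 * 0.268/100 = 11658.0 kg/ha
Step 3: N mineralized = N pool * rate%/100 = 11658.0 * 3.6/100 = 419.7 kg/ha/yr

419.7


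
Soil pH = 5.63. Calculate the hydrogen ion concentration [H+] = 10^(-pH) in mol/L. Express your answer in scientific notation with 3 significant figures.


Step 1: [H+] = 10^(-pH)
Step 2: [H+] = 10^(-5.63)
Step 3: [H+] = 2.34e-06 mol/L

2.34e-06


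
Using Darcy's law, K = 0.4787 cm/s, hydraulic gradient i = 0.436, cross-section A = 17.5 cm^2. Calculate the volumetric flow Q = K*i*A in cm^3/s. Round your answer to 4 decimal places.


Step 1: Apply Darcy's law: Q = K * i * A
Step 2: Q = 0.4787 * 0.436 * 17.5
Step 3: Q = 3.6525 cm^3/s

3.6525


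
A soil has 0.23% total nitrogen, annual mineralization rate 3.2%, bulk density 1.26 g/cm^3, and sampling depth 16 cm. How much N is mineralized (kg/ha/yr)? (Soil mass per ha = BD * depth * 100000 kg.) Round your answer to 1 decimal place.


Step 1: Soil mass per ha = BD * depth * 100000 = 1.26 * 16 * 100000 = 2016000 kg
Step 2: Total N pool = soil mass * N%/100 = 2016000 * 0.23/100 = 4636.8 kg/ha
Step 3: N mineralized = N pool * rate%/100 = 4636.8 * 3.2/100 = 148.4 kg/ha/yr

148.4


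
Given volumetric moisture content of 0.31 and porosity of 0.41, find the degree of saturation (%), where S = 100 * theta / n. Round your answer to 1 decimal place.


Step 1: S = 100 * theta_v / n
Step 2: S = 100 * 0.31 / 0.41
Step 3: S = 75.6%

75.6


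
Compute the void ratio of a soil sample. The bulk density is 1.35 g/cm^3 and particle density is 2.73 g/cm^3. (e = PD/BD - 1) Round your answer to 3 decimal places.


Step 1: e = PD / BD - 1
Step 2: e = 2.73 / 1.35 - 1
Step 3: e = 2.02222 - 1
Step 4: e = 1.022

1.022


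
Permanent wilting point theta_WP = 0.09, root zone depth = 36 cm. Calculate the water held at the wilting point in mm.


Step 1: Water (mm) = theta_WP * depth * 10
Step 2: Water = 0.09 * 36 * 10
Step 3: Water = 32.4 mm

32.4


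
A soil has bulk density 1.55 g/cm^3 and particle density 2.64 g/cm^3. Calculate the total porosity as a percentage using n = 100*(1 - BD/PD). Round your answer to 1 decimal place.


Step 1: Formula: n = 100 * (1 - BD / PD)
Step 2: n = 100 * (1 - 1.55 / 2.64)
Step 3: n = 100 * (1 - 0.58712)
Step 4: n = 41.3%

41.3


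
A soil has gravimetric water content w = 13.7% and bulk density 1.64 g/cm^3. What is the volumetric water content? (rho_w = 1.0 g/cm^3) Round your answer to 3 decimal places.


Step 1: theta = (w / 100) * BD / rho_w
Step 2: theta = (13.7 / 100) * 1.64 / 1.0
Step 3: theta = 0.137 * 1.64
Step 4: theta = 0.225

0.225


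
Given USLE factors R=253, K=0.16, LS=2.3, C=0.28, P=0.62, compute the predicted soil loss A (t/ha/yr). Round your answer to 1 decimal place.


Step 1: A = R * K * LS * C * P
Step 2: R * K = 253 * 0.16 = 40.48
Step 3: (R*K) * LS = 40.48 * 2.3 = 93.104
Step 4: * C * P = 93.104 * 0.28 * 0.62 = 16.2
Step 5: A = 16.2 t/(ha*yr)

16.2
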